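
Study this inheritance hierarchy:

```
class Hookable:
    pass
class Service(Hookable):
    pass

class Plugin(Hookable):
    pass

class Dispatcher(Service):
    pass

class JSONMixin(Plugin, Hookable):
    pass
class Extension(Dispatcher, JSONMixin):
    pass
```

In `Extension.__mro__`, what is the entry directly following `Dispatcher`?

Service

L[Extension] = Extension + merge(L[Dispatcher], L[JSONMixin], [Dispatcher JSONMixin])
  take Dispatcher:  [Dispatcher Service Hookable object] + [JSONMixin Plugin Hookable object] + [Dispatcher JSONMixin]
  take Service:  [Service Hookable object] + [JSONMixin Plugin Hookable object] + [JSONMixin]
  take JSONMixin:  [Hookable object] + [JSONMixin Plugin Hookable object] + [JSONMixin]
  take Plugin:  [Hookable object] + [Plugin Hookable object]
  take Hookable:  [Hookable object] + [Hookable object]
  take object:  [object] + [object]
MRO: Extension Dispatcher Service JSONMixin Plugin Hookable object
Dispatcher is at position 1; next is Service.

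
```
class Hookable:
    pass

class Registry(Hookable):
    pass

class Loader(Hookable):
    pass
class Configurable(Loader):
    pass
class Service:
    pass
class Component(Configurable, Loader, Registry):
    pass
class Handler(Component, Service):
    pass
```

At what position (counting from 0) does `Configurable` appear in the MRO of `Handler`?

2

L[Handler] = Handler + merge(L[Component], L[Service], [Component Service])
  take Component:  [Component Configurable Loader Registry Hookable object] + [Service object] + [Component Service]
  take Configurable:  [Configurable Loader Registry Hookable object] + [Service object] + [Service]
  take Loader:  [Loader Registry Hookable object] + [Service object] + [Service]
  take Registry:  [Registry Hookable object] + [Service object] + [Service]
  take Hookable:  [Hookable object] + [Service object] + [Service]
  take Service:  [object] + [Service object] + [Service]
  take object:  [object] + [object]
MRO: Handler Component Configurable Loader Registry Hookable Service object
Configurable sits at index 2.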